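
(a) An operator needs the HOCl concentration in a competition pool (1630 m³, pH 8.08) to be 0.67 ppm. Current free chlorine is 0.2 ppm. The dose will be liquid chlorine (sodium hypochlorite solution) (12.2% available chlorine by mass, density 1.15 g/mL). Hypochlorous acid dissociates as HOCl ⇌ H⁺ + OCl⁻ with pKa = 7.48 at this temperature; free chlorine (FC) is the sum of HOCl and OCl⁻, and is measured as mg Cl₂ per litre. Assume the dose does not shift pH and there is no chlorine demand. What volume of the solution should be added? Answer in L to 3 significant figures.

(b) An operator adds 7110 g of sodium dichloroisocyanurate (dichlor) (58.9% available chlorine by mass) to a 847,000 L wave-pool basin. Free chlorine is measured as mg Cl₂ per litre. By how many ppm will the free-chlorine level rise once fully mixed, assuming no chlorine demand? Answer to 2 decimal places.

(a) Volume: 1630 m³ = 1,630,000 L.
(a) [OCl⁻]/[HOCl] = 10^(pH − pKa) = 10^(8.08 − 7.48) = 3.981; fraction as HOCl = 1/(1 + 3.981) = 0.2008.
(a) Free chlorine required for 0.67 ppm HOCl: 0.67 / 0.2008 = 3.337 ppm.
(a) FC to add: 3.337 − 0.2 = 3.137 mg/L as Cl₂.
(a) Cl₂ equivalent: 3.137 mg/L × 1,630,000 L = 5114 g.
(a) Product at 12.2% available Cl: 5114 / 0.122 = 41,920 g.
(a) Volume: 41,920 g ÷ 1.15 g/mL = 36,450 mL.

(b) Available chlorine delivered: 7110 g × 0.589 = 4188 g as Cl₂.
(b) Concentration rise: 4188 g / 847,000 L = 4.944 mg/L = 4.94 ppm.

(a) 36.4 L; (b) 4.94 ppm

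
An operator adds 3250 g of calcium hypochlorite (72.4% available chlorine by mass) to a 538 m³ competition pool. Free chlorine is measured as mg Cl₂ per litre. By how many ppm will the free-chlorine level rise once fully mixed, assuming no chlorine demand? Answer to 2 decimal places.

4.37 ppm

Volume: 538 m³ = 538,000 L.
Available chlorine delivered: 3250 g × 0.724 = 2353 g as Cl₂.
Concentration rise: 2353 g / 538,000 L = 4.374 mg/L = 4.37 ppm.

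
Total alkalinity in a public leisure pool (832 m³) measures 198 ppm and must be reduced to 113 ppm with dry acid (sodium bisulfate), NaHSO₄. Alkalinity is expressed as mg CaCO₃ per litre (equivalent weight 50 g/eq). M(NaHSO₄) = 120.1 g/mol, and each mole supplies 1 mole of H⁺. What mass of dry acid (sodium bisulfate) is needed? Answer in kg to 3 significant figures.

170 kg

Volume: 832 m³ = 832,000 L.
Alkalinity to neutralize: (198 − 113) = 85 mg/L as CaCO₃ × 832,000 L = 70,720 g as CaCO₃.
Equivalents of H⁺ required: 70,720 ÷ 50 g/eq = 1414 eq = 1414 mol NaHSO₄.
Mass of NaHSO₄: 1414 × 120.1 = 169,900 g.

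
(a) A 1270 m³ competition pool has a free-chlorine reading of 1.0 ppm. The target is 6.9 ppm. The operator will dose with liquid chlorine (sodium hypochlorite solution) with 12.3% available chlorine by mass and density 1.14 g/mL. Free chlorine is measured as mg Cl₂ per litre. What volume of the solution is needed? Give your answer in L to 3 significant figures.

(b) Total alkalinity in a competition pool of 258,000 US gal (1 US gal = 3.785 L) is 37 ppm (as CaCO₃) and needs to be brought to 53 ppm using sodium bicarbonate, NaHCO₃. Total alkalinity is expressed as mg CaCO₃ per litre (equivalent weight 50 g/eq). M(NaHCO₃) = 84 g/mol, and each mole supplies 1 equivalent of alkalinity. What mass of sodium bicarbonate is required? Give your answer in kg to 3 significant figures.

(a) Volume: 1270 m³ = 1,270,000 L.
(a) Chlorine deficit: 6.9 − 1.0 = 5.9 ppm = 5.9 mg/L as Cl₂.
(a) Cl₂ equivalent needed: 5.9 mg/L × 1,270,000 L = 7,493,000 mg = 7493 g.
(a) Product at 12.3% available chlorine: 7493 / 0.123 = 60,920 g.
(a) Volume at density 1.14 g/mL: 60,920 g ÷ 1.14 g/mL = 53,440 mL.

(b) Volume: 258,000 US gal × 3.785 L/gal = 976,530 L.
(b) Alkalinity to add: (53 − 37) = 16 mg/L as CaCO₃ × 976,530 L = 15,620 g as CaCO₃.
(b) Equivalents: 15,620 g ÷ 50 g/eq = 312.5 eq.
(b) NaHCO₃ supplies 1 eq per mole → 312.5 mol.
(b) Mass: 312.5 mol × 84 g/mol = 26,250 g.

(a) 53.4 L; (b) 26.2 kg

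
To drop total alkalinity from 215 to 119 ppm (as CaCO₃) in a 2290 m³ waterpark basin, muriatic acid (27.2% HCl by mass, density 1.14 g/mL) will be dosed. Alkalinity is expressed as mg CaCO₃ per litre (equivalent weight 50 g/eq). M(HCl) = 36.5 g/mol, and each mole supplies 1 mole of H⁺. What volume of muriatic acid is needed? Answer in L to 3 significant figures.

518 L

Volume: 2290 m³ = 2,290,000 L.
Alkalinity to neutralize: (215 − 119) = 96 mg/L as CaCO₃ × 2,290,000 L = 219,800 g as CaCO₃.
Equivalents of H⁺ required: 219,800 ÷ 50 g/eq = 4397 eq = 4397 mol HCl.
Mass of HCl: 4397 × 36.5 = 160,500 g.
Mass of 27.2% solution: 160,500 / 0.272 = 590,000 g.
Volume: 590,000 g ÷ 1.14 g/mL = 517,600 mL.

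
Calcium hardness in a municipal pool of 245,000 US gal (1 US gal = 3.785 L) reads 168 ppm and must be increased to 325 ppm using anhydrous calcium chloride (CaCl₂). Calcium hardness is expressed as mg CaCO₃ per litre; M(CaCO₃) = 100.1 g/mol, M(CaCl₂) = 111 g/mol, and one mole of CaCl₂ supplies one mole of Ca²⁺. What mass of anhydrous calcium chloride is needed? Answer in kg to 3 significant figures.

161 kg

Volume: 245,000 US gal × 3.785 L/gal = 927,325 L.
Hardness to add: (325 − 168) = 157 mg/L as CaCO₃ × 927,325 L = 145,600 g as CaCO₃.
Moles of Ca²⁺ (1 mol Ca²⁺ ≡ 1 mol CaCO₃): 145,600 / 100.1 g/mol = 1454 mol.
Mass of CaCl₂: 1454 × 111 = 161,400 g.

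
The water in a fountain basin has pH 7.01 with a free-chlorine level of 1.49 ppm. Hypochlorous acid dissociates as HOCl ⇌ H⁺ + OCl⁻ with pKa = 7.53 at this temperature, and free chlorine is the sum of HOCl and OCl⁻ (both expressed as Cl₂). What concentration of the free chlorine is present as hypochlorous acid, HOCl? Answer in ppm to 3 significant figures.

1.14 ppm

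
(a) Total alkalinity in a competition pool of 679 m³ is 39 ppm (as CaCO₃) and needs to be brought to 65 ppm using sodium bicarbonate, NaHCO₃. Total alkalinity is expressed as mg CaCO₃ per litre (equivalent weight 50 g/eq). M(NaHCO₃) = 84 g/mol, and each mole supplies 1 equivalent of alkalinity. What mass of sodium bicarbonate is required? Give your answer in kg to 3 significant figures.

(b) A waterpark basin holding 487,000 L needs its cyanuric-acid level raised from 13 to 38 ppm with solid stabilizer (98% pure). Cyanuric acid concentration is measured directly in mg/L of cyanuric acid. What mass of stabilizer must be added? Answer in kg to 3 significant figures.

(a) 29.7 kg; (b) 12.4 kg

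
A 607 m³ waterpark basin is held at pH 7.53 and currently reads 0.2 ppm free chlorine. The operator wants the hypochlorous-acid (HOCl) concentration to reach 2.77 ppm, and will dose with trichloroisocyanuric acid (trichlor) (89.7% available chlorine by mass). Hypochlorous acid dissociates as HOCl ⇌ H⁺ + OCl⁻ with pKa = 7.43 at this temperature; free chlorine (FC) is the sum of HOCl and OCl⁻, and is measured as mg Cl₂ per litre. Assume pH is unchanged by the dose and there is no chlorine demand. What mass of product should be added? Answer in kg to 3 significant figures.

4.10 kg

Volume: 607 m³ = 607,000 L.
[OCl⁻]/[HOCl] = 10^(pH − pKa) = 10^(7.53 − 7.43) = 1.259; fraction as HOCl = 1/(1 + 1.259) = 0.4427.
Free chlorine required for 2.77 ppm HOCl: 2.77 / 0.4427 = 6.257 ppm.
FC to add: 6.257 − 0.2 = 6.057 mg/L as Cl₂.
Cl₂ equivalent: 6.057 mg/L × 607,000 L = 3677 g.
Product at 89.7% available Cl: 3677 / 0.897 = 4099 g.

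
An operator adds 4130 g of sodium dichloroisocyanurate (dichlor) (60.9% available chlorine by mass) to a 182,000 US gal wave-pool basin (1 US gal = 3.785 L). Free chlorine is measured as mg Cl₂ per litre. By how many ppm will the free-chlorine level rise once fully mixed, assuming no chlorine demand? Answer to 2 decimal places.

3.65 ppm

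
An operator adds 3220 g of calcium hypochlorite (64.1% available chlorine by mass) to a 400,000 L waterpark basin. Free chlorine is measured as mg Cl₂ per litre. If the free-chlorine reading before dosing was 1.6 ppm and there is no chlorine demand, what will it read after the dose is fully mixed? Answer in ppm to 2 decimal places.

Available chlorine delivered: 3220 g × 0.641 = 2064 g as Cl₂.
Concentration rise: 2064 g / 400,000 L = 5.16 mg/L = 5.16 ppm.
Final FC: 1.6 + 5.16 = 6.76 ppm.

6.76 ppm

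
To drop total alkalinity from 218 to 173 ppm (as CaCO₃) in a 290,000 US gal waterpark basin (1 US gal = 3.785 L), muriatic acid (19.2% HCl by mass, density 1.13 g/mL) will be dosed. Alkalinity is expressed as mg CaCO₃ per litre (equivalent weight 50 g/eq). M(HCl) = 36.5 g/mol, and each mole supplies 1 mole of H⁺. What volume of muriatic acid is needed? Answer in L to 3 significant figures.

166 L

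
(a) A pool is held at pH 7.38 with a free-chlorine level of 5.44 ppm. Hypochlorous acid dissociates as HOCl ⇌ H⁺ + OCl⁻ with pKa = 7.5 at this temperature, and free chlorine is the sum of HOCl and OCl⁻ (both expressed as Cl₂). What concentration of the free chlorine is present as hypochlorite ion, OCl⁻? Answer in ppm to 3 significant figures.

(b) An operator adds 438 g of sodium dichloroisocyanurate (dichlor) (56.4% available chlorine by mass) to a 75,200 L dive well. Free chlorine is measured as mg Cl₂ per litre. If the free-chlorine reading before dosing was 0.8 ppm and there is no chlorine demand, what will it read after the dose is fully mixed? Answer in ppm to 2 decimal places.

(a) 2.35 ppm; (b) 4.08 ppm

(a) [OCl⁻]/[HOCl] = 10^(pH − pKa) = 10^(7.38 − 7.5) = 10^-0.12 = 0.7586.
(a) Fraction as HOCl = 1 / (1 + 0.7586) = 0.5686.
(a) OCl⁻ = (1 − 0.5686) × 5.44 ppm = 2.347 ppm.

(b) Available chlorine delivered: 438 g × 0.564 = 247 g as Cl₂.
(b) Concentration rise: 247 g / 75,200 L = 3.285 mg/L = 3.28 ppm.
(b) Final FC: 0.8 + 3.28 = 4.08 ppm.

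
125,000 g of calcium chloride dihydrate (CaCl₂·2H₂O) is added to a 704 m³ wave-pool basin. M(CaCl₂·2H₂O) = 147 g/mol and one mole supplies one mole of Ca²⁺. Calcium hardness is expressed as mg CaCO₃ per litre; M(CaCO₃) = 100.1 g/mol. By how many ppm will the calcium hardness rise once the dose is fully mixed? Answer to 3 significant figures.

Volume: 704 m³ = 704,000 L.
Moles of Ca²⁺: 125,000 g ÷ 147 g/mol = 850.3 mol.
As CaCO₃: 850.3 mol × 100.1 g/mol = 85,120 g.
Rise: 85,120 g / 704,000 L × 1000 = 120.9 mg/L.

121 ppm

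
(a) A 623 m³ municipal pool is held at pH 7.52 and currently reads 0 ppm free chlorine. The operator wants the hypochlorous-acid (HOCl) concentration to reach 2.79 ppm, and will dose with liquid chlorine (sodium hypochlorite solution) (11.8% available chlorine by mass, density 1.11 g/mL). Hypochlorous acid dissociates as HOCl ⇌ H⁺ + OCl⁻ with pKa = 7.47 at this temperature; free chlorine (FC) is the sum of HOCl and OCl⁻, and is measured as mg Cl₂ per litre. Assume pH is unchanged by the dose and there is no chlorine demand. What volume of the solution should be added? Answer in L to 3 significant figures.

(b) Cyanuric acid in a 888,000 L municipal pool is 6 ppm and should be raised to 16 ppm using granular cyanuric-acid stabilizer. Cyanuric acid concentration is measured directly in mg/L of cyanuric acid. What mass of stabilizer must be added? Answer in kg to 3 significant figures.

(a) Volume: 623 m³ = 623,000 L.
(a) [OCl⁻]/[HOCl] = 10^(pH − pKa) = 10^(7.52 − 7.47) = 1.122; fraction as HOCl = 1/(1 + 1.122) = 0.4712.
(a) Free chlorine required for 2.79 ppm HOCl: 2.79 / 0.4712 = 5.92 ppm.
(a) FC to add: 5.92 − 0 = 5.92 mg/L as Cl₂.
(a) Cl₂ equivalent: 5.92 mg/L × 623,000 L = 3688 g.
(a) Product at 11.8% available Cl: 3688 / 0.118 = 31,260 g.
(a) Volume: 31,260 g ÷ 1.11 g/mL = 28,160 mL.

(b) CYA to add: (16 − 6) = 10 mg/L × 888,000 L = 8880 g cyanuric acid.

(a) 28.2 L; (b) 8.88 kg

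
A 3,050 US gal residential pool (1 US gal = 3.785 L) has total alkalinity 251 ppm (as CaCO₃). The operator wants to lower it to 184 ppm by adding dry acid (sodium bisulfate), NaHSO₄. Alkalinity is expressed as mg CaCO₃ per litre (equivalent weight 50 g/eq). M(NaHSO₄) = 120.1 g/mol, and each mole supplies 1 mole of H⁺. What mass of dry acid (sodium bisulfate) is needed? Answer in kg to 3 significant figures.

1.86 kg

Volume: 3,050 US gal × 3.785 L/gal = 11,544 L.
Alkalinity to neutralize: (251 − 184) = 67 mg/L as CaCO₃ × 11,544 L = 773.5 g as CaCO₃.
Equivalents of H⁺ required: 773.5 ÷ 50 g/eq = 15.47 eq = 15.47 mol NaHSO₄.
Mass of NaHSO₄: 15.47 × 120.1 = 1858 g.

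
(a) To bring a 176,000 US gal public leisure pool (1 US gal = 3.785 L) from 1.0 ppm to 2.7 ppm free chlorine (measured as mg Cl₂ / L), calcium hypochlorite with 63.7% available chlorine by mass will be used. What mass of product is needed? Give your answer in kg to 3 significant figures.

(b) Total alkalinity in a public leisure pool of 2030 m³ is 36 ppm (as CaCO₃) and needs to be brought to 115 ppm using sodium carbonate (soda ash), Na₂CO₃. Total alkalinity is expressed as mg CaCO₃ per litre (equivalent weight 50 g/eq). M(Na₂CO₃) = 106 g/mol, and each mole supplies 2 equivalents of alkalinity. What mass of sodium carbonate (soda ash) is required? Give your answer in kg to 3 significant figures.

(a) 1.78 kg; (b) 170 kg

(a) Volume: 176,000 US gal × 3.785 L/gal = 666,160 L.
(a) Chlorine deficit: 2.7 − 1.0 = 1.7 ppm = 1.7 mg/L as Cl₂.
(a) Cl₂ equivalent needed: 1.7 mg/L × 666,160 L = 1,132,000 mg = 1132 g.
(a) Product at 63.7% available chlorine: 1132 / 0.637 = 1778 g.

(b) Volume: 2030 m³ = 2,030,000 L.
(b) Alkalinity to add: (115 − 36) = 79 mg/L as CaCO₃ × 2,030,000 L = 160,400 g as CaCO₃.
(b) Equivalents: 160,400 g ÷ 50 g/eq = 3207 eq.
(b) Each mole of Na₂CO₃ supplies 2 eq, so 3207 / 2 = 1604 mol.
(b) Mass: 1604 mol × 106 g/mol = 170,000 g.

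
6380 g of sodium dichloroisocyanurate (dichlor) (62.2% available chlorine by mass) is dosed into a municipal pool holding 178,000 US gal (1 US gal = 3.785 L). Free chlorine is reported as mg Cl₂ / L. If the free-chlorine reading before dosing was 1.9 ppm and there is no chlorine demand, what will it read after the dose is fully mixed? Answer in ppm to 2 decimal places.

7.79 ppm

Volume: 178,000 US gal × 3.785 L/gal = 673,730 L.
Available chlorine delivered: 6380 g × 0.622 = 3968 g as Cl₂.
Concentration rise: 3968 g / 673,730 L = 5.89 mg/L = 5.89 ppm.
Final FC: 1.9 + 5.89 = 7.79 ppm.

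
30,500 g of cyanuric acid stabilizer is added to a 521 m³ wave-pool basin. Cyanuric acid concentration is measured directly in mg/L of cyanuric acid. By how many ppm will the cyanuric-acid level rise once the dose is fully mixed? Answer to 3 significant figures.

58.5 ppm

Volume: 521 m³ = 521,000 L.
Rise: 30,500 g / 521,000 L × 1000 = 58.54 mg/L.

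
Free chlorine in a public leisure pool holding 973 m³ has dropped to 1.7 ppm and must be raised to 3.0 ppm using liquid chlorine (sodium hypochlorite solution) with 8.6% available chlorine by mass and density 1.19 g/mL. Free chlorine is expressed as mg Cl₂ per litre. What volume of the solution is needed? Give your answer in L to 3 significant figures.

Volume: 973 m³ = 973,000 L.
Chlorine deficit: 3.0 − 1.7 = 1.3 ppm = 1.3 mg/L as Cl₂.
Cl₂ equivalent needed: 1.3 mg/L × 973,000 L = 1,265,000 mg = 1265 g.
Product at 8.6% available chlorine: 1265 / 0.086 = 14,710 g.
Volume at density 1.19 g/mL: 14,710 g ÷ 1.19 g/mL = 12,360 mL.

12.4 L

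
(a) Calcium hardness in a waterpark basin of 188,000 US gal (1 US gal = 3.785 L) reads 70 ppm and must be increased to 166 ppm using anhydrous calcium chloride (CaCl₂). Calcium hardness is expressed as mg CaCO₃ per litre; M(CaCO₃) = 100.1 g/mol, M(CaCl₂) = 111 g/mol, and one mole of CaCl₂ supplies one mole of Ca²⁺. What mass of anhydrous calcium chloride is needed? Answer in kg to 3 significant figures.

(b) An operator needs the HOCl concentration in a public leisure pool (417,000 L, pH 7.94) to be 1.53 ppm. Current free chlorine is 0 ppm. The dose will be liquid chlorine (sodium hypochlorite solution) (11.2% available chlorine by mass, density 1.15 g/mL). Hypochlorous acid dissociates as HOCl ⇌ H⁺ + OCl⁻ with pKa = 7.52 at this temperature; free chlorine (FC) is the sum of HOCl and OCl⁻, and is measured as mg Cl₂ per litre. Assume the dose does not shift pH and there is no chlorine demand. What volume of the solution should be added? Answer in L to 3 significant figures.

(a) Volume: 188,000 US gal × 3.785 L/gal = 711,580 L.
(a) Hardness to add: (166 − 70) = 96 mg/L as CaCO₃ × 711,580 L = 68,310 g as CaCO₃.
(a) Moles of Ca²⁺ (1 mol Ca²⁺ ≡ 1 mol CaCO₃): 68,310 / 100.1 g/mol = 682.4 mol.
(a) Mass of CaCl₂: 682.4 × 111 = 75,750 g.

(b) [OCl⁻]/[HOCl] = 10^(pH − pKa) = 10^(7.94 − 7.52) = 2.63; fraction as HOCl = 1/(1 + 2.63) = 0.2755.
(b) Free chlorine required for 1.53 ppm HOCl: 1.53 / 0.2755 = 5.554 ppm.
(b) FC to add: 5.554 − 0 = 5.554 mg/L as Cl₂.
(b) Cl₂ equivalent: 5.554 mg/L × 417,000 L = 2316 g.
(b) Product at 11.2% available Cl: 2316 / 0.112 = 20,680 g.
(b) Volume: 20,680 g ÷ 1.15 g/mL = 17,980 mL.

(a) 75.8 kg; (b) 18.0 L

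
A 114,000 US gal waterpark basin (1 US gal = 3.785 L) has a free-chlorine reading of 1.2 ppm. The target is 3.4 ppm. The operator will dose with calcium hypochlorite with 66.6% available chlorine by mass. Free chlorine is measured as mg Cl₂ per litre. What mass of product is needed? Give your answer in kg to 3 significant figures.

1.43 kg

Volume: 114,000 US gal × 3.785 L/gal = 431,490 L.
Chlorine deficit: 3.4 − 1.2 = 2.2 ppm = 2.2 mg/L as Cl₂.
Cl₂ equivalent needed: 2.2 mg/L × 431,490 L = 949,300 mg = 949.3 g.
Product at 66.6% available chlorine: 949.3 / 0.666 = 1425 g.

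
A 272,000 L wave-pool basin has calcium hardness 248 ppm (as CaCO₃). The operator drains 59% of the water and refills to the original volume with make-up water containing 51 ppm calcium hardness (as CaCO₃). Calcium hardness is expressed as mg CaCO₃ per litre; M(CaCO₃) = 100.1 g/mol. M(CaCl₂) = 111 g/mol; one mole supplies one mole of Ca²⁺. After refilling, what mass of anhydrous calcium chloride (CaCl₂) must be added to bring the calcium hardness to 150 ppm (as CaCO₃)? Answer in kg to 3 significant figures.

After draining 59% and refilling: 248 × 0.41 + 51 × 0.59 = 131.77 ppm.
Deficit to target: 150 − 131.77 = 18.23 mg/L.
As CaCO₃: 18.23 mg/L × 272,000 L = 4959 g; ÷ 100.1 = 49.54 mol Ca²⁺.
Mass: 49.54 × 111 = 5499 g.

5.50 kg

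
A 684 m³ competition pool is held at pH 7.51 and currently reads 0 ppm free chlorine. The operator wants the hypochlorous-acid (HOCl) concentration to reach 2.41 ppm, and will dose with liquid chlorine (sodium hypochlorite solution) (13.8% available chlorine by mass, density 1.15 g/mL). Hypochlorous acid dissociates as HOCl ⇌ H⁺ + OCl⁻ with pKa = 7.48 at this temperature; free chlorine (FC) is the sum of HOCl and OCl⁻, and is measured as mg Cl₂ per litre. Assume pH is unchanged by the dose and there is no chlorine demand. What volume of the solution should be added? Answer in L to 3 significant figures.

Volume: 684 m³ = 684,000 L.
[OCl⁻]/[HOCl] = 10^(pH − pKa) = 10^(7.51 − 7.48) = 1.072; fraction as HOCl = 1/(1 + 1.072) = 0.4827.
Free chlorine required for 2.41 ppm HOCl: 2.41 / 0.4827 = 4.992 ppm.
FC to add: 4.992 − 0 = 4.992 mg/L as Cl₂.
Cl₂ equivalent: 4.992 mg/L × 684,000 L = 3415 g.
Product at 13.8% available Cl: 3415 / 0.138 = 24,740 g.
Volume: 24,740 g ÷ 1.15 g/mL = 21,520 mL.

21.5 L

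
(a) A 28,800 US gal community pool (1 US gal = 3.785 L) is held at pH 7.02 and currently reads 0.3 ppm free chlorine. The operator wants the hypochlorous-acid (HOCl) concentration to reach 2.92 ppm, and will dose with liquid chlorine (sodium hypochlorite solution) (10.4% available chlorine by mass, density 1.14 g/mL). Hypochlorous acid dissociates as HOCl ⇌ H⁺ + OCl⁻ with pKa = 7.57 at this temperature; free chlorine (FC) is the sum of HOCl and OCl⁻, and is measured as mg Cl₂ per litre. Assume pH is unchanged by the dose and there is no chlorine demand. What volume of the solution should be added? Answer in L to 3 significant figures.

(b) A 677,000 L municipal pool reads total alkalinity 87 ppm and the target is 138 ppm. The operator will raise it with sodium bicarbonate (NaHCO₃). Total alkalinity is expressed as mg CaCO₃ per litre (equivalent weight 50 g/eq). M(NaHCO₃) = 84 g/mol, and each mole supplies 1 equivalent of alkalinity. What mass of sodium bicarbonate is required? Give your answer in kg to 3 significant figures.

(a) 3.17 L; (b) 58.0 kg

(a) Volume: 28,800 US gal × 3.785 L/gal = 109,008 L.
(a) [OCl⁻]/[HOCl] = 10^(pH − pKa) = 10^(7.02 − 7.57) = 0.2818; fraction as HOCl = 1/(1 + 0.2818) = 0.7801.
(a) Free chlorine required for 2.92 ppm HOCl: 2.92 / 0.7801 = 3.743 ppm.
(a) FC to add: 3.743 − 0.3 = 3.443 mg/L as Cl₂.
(a) Cl₂ equivalent: 3.443 mg/L × 109,008 L = 375.3 g.
(a) Product at 10.4% available Cl: 375.3 / 0.104 = 3609 g.
(a) Volume: 3609 g ÷ 1.14 g/mL = 3166 mL.

(b) Alkalinity to add: (138 − 87) = 51 mg/L as CaCO₃ × 677,000 L = 34,530 g as CaCO₃.
(b) Equivalents: 34,530 g ÷ 50 g/eq = 690.5 eq.
(b) NaHCO₃ supplies 1 eq per mole → 690.5 mol.
(b) Mass: 690.5 mol × 84 g/mol = 58,010 g.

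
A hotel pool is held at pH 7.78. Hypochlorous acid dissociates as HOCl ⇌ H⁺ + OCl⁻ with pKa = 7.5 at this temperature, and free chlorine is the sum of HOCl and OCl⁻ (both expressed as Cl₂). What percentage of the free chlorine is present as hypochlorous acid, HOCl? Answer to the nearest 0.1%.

[OCl⁻]/[HOCl] = 10^(pH − pKa) = 10^(7.78 − 7.5) = 10^0.28 = 1.905.
Fraction as HOCl = 1 / (1 + 1.905) = 0.3442.

34.4%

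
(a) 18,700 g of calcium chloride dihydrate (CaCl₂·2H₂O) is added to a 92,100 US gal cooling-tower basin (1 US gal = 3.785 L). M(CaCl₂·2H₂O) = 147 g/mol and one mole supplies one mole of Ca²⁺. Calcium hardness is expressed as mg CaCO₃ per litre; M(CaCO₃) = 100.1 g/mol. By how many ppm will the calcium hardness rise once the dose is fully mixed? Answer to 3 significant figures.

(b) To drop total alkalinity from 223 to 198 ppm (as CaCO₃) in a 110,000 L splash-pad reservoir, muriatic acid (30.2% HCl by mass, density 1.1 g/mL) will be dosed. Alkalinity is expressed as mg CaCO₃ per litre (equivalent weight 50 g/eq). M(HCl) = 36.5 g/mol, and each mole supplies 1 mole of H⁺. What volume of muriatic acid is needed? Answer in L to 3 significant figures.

(a) 36.5 ppm; (b) 6.04 L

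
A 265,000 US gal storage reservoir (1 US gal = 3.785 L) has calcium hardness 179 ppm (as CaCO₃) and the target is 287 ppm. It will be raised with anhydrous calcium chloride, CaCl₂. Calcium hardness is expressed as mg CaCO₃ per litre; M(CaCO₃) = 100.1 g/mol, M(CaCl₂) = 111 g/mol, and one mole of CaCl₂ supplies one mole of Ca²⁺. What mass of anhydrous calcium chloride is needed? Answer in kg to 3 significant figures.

120 kg

Volume: 265,000 US gal × 3.785 L/gal = 1,003,025 L.
Hardness to add: (287 − 179) = 108 mg/L as CaCO₃ × 1,003,025 L = 108,300 g as CaCO₃.
Moles of Ca²⁺ (1 mol Ca²⁺ ≡ 1 mol CaCO₃): 108,300 / 100.1 g/mol = 1082 mol.
Mass of CaCl₂: 1082 × 111 = 120,100 g.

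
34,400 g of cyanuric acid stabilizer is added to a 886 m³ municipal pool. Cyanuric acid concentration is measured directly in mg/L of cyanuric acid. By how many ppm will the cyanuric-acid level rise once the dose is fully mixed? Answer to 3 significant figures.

38.8 ppm

Volume: 886 m³ = 886,000 L.
Rise: 34,400 g / 886,000 L × 1000 = 38.83 mg/L.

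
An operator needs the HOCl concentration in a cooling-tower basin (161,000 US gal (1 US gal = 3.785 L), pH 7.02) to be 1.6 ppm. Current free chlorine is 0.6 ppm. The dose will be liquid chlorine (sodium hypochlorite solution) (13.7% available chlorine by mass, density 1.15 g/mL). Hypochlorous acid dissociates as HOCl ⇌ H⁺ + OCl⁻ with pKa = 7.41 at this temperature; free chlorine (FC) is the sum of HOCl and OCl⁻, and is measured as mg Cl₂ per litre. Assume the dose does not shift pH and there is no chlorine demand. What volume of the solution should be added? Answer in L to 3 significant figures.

6.39 L

Volume: 161,000 US gal × 3.785 L/gal = 609,385 L.
[OCl⁻]/[HOCl] = 10^(pH − pKa) = 10^(7.02 − 7.41) = 0.4074; fraction as HOCl = 1/(1 + 0.4074) = 0.7105.
Free chlorine required for 1.6 ppm HOCl: 1.6 / 0.7105 = 2.252 ppm.
FC to add: 2.252 − 0.6 = 1.652 mg/L as Cl₂.
Cl₂ equivalent: 1.652 mg/L × 609,385 L = 1007 g.
Product at 13.7% available Cl: 1007 / 0.137 = 7347 g.
Volume: 7347 g ÷ 1.15 g/mL = 6389 mL.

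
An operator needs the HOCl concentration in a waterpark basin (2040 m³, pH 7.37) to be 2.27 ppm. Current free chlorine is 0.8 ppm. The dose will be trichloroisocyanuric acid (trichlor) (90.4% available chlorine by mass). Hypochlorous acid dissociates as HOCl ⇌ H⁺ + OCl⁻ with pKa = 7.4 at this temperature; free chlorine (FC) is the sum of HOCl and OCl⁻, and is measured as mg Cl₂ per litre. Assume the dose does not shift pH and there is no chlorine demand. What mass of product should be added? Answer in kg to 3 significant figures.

8.10 kg

Volume: 2040 m³ = 2,040,000 L.
[OCl⁻]/[HOCl] = 10^(pH − pKa) = 10^(7.37 − 7.4) = 0.9333; fraction as HOCl = 1/(1 + 0.9333) = 0.5173.
Free chlorine required for 2.27 ppm HOCl: 2.27 / 0.5173 = 4.388 ppm.
FC to add: 4.388 − 0.8 = 3.588 mg/L as Cl₂.
Cl₂ equivalent: 3.588 mg/L × 2,040,000 L = 7321 g.
Product at 90.4% available Cl: 7321 / 0.904 = 8098 g.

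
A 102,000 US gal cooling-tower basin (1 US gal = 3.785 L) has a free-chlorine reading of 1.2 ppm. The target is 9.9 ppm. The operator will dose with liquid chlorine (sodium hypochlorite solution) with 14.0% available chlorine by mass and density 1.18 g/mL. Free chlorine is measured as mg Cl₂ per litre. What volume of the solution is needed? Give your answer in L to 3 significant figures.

Volume: 102,000 US gal × 3.785 L/gal = 386,070 L.
Chlorine deficit: 9.9 − 1.2 = 8.7 ppm = 8.7 mg/L as Cl₂.
Cl₂ equivalent needed: 8.7 mg/L × 386,070 L = 3,359,000 mg = 3359 g.
Product at 14.0% available chlorine: 3359 / 0.14 = 23,990 g.
Volume at density 1.18 g/mL: 23,990 g ÷ 1.18 g/mL = 20,330 mL.

20.3 L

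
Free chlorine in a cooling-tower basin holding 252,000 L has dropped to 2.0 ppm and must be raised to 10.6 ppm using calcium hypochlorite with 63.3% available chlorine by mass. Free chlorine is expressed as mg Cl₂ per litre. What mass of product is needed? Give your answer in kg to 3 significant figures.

Chlorine deficit: 10.6 − 2.0 = 8.6 ppm = 8.6 mg/L as Cl₂.
Cl₂ equivalent needed: 8.6 mg/L × 252,000 L = 2,167,000 mg = 2167 g.
Product at 63.3% available chlorine: 2167 / 0.633 = 3424 g.

3.42 kg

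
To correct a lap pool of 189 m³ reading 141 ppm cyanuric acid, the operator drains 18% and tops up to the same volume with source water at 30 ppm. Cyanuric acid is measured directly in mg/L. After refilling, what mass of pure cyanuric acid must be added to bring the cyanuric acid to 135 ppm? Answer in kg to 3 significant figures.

2.64 kg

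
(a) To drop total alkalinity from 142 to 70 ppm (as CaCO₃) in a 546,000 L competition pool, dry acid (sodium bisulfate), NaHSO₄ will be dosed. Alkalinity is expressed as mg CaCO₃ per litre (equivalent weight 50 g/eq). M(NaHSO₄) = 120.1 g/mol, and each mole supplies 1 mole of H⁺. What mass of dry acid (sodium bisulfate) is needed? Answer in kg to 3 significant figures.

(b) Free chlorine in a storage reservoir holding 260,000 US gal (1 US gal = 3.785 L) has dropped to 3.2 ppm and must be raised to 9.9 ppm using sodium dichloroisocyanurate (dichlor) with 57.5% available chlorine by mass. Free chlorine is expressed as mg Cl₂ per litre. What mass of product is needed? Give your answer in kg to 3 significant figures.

(a) Alkalinity to neutralize: (142 − 70) = 72 mg/L as CaCO₃ × 546,000 L = 39,310 g as CaCO₃.
(a) Equivalents of H⁺ required: 39,310 ÷ 50 g/eq = 786.2 eq = 786.2 mol NaHSO₄.
(a) Mass of NaHSO₄: 786.2 × 120.1 = 94,430 g.

(b) Volume: 260,000 US gal × 3.785 L/gal = 984,100 L.
(b) Chlorine deficit: 9.9 − 3.2 = 6.7 ppm = 6.7 mg/L as Cl₂.
(b) Cl₂ equivalent needed: 6.7 mg/L × 984,100 L = 6,593,000 mg = 6593 g.
(b) Product at 57.5% available chlorine: 6593 / 0.575 = 11,470 g.

(a) 94.4 kg; (b) 11.5 kg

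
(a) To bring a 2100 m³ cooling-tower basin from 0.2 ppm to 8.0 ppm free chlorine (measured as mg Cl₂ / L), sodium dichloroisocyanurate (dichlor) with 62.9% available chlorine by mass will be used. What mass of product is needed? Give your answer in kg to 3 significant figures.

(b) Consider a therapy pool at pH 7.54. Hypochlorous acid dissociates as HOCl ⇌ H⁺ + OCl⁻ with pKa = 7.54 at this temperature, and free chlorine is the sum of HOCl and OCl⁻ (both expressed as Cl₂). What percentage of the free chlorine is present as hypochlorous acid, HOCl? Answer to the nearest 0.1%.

(a) Volume: 2100 m³ = 2,100,000 L.
(a) Chlorine deficit: 8.0 − 0.2 = 7.8 ppm = 7.8 mg/L as Cl₂.
(a) Cl₂ equivalent needed: 7.8 mg/L × 2,100,000 L = 16,380,000 mg = 16,380 g.
(a) Product at 62.9% available chlorine: 16,380 / 0.629 = 26,040 g.

(b) [OCl⁻]/[HOCl] = 10^(pH − pKa) = 10^(7.54 − 7.54) = 10^0.00 = 1.
(b) Fraction as HOCl = 1 / (1 + 1) = 0.5.

(a) 26.0 kg; (b) 50.0%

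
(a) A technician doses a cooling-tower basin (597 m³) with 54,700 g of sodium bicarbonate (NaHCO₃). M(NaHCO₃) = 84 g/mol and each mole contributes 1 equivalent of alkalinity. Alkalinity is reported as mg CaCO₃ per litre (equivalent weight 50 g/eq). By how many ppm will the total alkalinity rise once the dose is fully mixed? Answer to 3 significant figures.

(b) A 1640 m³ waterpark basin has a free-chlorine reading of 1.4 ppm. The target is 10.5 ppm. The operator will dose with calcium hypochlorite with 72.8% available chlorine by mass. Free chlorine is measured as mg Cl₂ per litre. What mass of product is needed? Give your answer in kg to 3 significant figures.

(a) 54.5 ppm; (b) 20.5 kg

(a) Volume: 597 m³ = 597,000 L.
(a) Moles of NaHCO₃: 54,700 g ÷ 84 g/mol = 651.2 mol → 651.2 eq of alkalinity.
(a) As CaCO₃: 651.2 eq × 50 g/eq = 32,560 g.
(a) Rise: 32,560 g / 597,000 L × 1000 = 54.54 mg/L.

(b) Volume: 1640 m³ = 1,640,000 L.
(b) Chlorine deficit: 10.5 − 1.4 = 9.1 ppm = 9.1 mg/L as Cl₂.
(b) Cl₂ equivalent needed: 9.1 mg/L × 1,640,000 L = 14,920,000 mg = 14,920 g.
(b) Product at 72.8% available chlorine: 14,920 / 0.728 = 20,500 g.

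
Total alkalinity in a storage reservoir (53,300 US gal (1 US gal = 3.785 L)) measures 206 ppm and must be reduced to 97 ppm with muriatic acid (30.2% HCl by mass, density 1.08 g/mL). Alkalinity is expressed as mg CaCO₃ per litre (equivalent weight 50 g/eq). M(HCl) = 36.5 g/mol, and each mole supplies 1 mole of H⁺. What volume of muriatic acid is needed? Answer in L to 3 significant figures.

Volume: 53,300 US gal × 3.785 L/gal = 201,740 L.
Alkalinity to neutralize: (206 − 97) = 109 mg/L as CaCO₃ × 201,740 L = 21,990 g as CaCO₃.
Equivalents of H⁺ required: 21,990 ÷ 50 g/eq = 439.8 eq = 439.8 mol HCl.
Mass of HCl: 439.8 × 36.5 = 16,050 g.
Mass of 30.2% solution: 16,050 / 0.302 = 53,150 g.
Volume: 53,150 g ÷ 1.08 g/mL = 49,220 mL.

49.2 L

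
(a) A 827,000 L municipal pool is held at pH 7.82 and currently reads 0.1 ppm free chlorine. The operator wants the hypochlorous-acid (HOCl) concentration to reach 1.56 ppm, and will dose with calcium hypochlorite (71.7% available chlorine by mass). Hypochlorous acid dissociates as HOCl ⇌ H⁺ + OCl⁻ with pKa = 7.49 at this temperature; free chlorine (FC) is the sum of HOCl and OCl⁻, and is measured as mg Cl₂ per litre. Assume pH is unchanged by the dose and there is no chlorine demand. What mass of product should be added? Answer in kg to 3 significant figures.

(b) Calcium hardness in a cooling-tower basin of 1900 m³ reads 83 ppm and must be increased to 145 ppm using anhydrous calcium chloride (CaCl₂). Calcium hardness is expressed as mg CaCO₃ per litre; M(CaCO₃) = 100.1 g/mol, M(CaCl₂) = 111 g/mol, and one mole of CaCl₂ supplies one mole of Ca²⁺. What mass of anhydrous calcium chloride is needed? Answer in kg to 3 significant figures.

(a) 5.53 kg; (b) 131 kg

(a) [OCl⁻]/[HOCl] = 10^(pH − pKa) = 10^(7.82 − 7.49) = 2.138; fraction as HOCl = 1/(1 + 2.138) = 0.3187.
(a) Free chlorine required for 1.56 ppm HOCl: 1.56 / 0.3187 = 4.895 ppm.
(a) FC to add: 4.895 − 0.1 = 4.795 mg/L as Cl₂.
(a) Cl₂ equivalent: 4.795 mg/L × 827,000 L = 3966 g.
(a) Product at 71.7% available Cl: 3966 / 0.717 = 5531 g.

(b) Volume: 1900 m³ = 1,900,000 L.
(b) Hardness to add: (145 − 83) = 62 mg/L as CaCO₃ × 1,900,000 L = 117,800 g as CaCO₃.
(b) Moles of Ca²⁺ (1 mol Ca²⁺ ≡ 1 mol CaCO₃): 117,800 / 100.1 g/mol = 1177 mol.
(b) Mass of CaCl₂: 1177 × 111 = 130,600 g.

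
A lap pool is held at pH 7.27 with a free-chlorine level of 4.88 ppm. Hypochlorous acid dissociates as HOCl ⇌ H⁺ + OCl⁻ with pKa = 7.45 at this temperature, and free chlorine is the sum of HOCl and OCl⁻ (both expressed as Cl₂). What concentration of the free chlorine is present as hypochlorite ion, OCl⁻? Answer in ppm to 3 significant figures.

1.94 ppm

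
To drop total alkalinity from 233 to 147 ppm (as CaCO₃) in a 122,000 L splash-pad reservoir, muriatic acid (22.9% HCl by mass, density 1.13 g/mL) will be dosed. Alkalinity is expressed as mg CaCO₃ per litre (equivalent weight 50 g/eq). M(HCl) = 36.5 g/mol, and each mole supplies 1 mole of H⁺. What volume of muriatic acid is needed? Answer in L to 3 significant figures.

29.6 L

Alkalinity to neutralize: (233 − 147) = 86 mg/L as CaCO₃ × 122,000 L = 10,490 g as CaCO₃.
Equivalents of H⁺ required: 10,490 ÷ 50 g/eq = 209.8 eq = 209.8 mol HCl.
Mass of HCl: 209.8 × 36.5 = 7659 g.
Mass of 22.9% solution: 7659 / 0.229 = 33,450 g.
Volume: 33,450 g ÷ 1.13 g/mL = 29,600 mL.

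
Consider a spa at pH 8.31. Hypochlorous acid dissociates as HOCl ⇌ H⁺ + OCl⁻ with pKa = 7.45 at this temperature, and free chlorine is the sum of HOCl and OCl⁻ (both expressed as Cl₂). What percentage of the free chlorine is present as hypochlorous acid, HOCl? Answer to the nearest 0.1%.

[OCl⁻]/[HOCl] = 10^(pH − pKa) = 10^(8.31 − 7.45) = 10^0.86 = 7.244.
Fraction as HOCl = 1 / (1 + 7.244) = 0.1213.

12.1%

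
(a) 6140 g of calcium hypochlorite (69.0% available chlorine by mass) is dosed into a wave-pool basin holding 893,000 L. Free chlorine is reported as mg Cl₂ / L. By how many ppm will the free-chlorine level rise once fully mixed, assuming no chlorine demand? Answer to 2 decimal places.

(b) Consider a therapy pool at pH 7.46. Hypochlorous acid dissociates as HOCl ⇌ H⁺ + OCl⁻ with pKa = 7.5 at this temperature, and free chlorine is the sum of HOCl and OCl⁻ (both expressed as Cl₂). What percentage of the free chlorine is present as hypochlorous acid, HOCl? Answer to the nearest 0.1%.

(a) 4.74 ppm; (b) 52.3%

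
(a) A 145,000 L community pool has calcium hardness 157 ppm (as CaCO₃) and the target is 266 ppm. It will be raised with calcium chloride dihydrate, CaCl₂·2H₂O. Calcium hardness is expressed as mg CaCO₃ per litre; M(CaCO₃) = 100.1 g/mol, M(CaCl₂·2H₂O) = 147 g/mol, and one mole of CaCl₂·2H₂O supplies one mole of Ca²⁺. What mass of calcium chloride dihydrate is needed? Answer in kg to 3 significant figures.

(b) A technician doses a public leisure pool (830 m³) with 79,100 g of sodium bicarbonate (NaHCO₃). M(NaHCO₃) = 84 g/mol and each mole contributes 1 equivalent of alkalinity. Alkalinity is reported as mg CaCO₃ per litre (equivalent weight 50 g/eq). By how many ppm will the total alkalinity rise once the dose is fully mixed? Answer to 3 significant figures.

(a) 23.2 kg; (b) 56.7 ppm

(a) Hardness to add: (266 − 157) = 109 mg/L as CaCO₃ × 145,000 L = 15,800 g as CaCO₃.
(a) Moles of Ca²⁺ (1 mol Ca²⁺ ≡ 1 mol CaCO₃): 15,800 / 100.1 g/mol = 157.9 mol.
(a) Mass of CaCl₂·2H₂O: 157.9 × 147 = 23,210 g.

(b) Volume: 830 m³ = 830,000 L.
(b) Moles of NaHCO₃: 79,100 g ÷ 84 g/mol = 941.7 mol → 941.7 eq of alkalinity.
(b) As CaCO₃: 941.7 eq × 50 g/eq = 47,080 g.
(b) Rise: 47,080 g / 830,000 L × 1000 = 56.73 mg/L.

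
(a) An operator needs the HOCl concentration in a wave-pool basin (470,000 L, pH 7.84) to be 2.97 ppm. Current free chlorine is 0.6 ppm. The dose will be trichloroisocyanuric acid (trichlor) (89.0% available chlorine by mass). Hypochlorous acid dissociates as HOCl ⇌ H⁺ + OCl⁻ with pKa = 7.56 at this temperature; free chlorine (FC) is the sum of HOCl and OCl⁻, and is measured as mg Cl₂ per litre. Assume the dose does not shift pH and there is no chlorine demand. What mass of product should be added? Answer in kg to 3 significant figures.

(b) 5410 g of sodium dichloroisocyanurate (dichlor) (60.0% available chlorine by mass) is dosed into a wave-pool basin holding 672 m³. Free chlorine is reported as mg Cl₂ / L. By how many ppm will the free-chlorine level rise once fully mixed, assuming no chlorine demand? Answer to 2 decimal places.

(a) [OCl⁻]/[HOCl] = 10^(pH − pKa) = 10^(7.84 − 7.56) = 1.905; fraction as HOCl = 1/(1 + 1.905) = 0.3442.
(a) Free chlorine required for 2.97 ppm HOCl: 2.97 / 0.3442 = 8.629 ppm.
(a) FC to add: 8.629 − 0.6 = 8.029 mg/L as Cl₂.
(a) Cl₂ equivalent: 8.029 mg/L × 470,000 L = 3774 g.
(a) Product at 89.0% available Cl: 3774 / 0.89 = 4240 g.

(b) Volume: 672 m³ = 672,000 L.
(b) Available chlorine delivered: 5410 g × 0.6 = 3246 g as Cl₂.
(b) Concentration rise: 3246 g / 672,000 L = 4.83 mg/L = 4.83 ppm.

(a) 4.24 kg; (b) 4.83 ppm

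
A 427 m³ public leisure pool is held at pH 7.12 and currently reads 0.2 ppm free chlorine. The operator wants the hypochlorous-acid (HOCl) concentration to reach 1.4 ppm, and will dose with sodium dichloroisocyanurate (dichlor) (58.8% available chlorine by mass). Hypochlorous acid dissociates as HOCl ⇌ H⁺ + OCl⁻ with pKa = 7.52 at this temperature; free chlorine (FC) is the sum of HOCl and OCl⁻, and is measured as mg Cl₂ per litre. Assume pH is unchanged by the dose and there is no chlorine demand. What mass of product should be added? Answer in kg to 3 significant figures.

1.28 kg

Volume: 427 m³ = 427,000 L.
[OCl⁻]/[HOCl] = 10^(pH − pKa) = 10^(7.12 − 7.52) = 0.3981; fraction as HOCl = 1/(1 + 0.3981) = 0.7153.
Free chlorine required for 1.4 ppm HOCl: 1.4 / 0.7153 = 1.957 ppm.
FC to add: 1.957 − 0.2 = 1.757 mg/L as Cl₂.
Cl₂ equivalent: 1.757 mg/L × 427,000 L = 750.4 g.
Product at 58.8% available Cl: 750.4 / 0.588 = 1276 g.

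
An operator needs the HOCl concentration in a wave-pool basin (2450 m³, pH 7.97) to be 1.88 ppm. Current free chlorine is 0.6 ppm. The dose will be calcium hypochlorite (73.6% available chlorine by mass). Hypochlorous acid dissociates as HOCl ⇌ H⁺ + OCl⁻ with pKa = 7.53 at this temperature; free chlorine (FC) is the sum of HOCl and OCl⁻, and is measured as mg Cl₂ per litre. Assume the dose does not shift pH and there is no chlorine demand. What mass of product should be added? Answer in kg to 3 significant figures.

21.5 kg

Volume: 2450 m³ = 2,450,000 L.
[OCl⁻]/[HOCl] = 10^(pH − pKa) = 10^(7.97 − 7.53) = 2.754; fraction as HOCl = 1/(1 + 2.754) = 0.2664.
Free chlorine required for 1.88 ppm HOCl: 1.88 / 0.2664 = 7.058 ppm.
FC to add: 7.058 − 0.6 = 6.458 mg/L as Cl₂.
Cl₂ equivalent: 6.458 mg/L × 2,450,000 L = 15,820 g.
Product at 73.6% available Cl: 15,820 / 0.736 = 21,500 g.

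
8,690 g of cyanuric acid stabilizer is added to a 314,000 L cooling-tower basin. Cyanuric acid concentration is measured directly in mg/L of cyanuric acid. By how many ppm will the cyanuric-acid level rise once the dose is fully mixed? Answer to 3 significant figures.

Rise: 8,690 g / 314,000 L × 1000 = 27.68 mg/L.

27.7 ppm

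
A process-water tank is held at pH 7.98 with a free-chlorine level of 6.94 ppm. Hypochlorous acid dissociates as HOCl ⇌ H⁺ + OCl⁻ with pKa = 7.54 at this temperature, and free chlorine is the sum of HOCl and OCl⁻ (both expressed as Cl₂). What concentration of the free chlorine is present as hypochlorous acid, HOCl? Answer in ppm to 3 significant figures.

1.85 ppm

[OCl⁻]/[HOCl] = 10^(pH − pKa) = 10^(7.98 − 7.54) = 10^0.44 = 2.754.
Fraction as HOCl = 1 / (1 + 2.754) = 0.2664.
HOCl = 0.2664 × 6.94 ppm = 1.849 ppm.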